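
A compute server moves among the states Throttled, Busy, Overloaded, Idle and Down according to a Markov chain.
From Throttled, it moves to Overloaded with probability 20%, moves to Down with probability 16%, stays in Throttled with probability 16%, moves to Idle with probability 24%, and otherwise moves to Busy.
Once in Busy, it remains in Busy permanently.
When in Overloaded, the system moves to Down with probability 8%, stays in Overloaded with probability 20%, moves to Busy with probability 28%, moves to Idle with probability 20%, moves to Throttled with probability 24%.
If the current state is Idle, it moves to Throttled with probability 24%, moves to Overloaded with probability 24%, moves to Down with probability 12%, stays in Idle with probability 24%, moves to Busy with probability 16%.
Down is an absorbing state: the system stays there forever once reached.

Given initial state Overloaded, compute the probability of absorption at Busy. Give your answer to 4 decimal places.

0.6970

Let h(s) be the probability of absorption at Busy starting from transient state s. Then h(Busy) = 1 and h(Down) = 0. By first-step analysis:
h(Throttled) = 0.16·h(Throttled) + 0.24·1 + 0.2·h(Overloaded) + 0.24·h(Idle) + 0.16·0
h(Overloaded) = 0.24·h(Throttled) + 0.28·1 + 0.2·h(Overloaded) + 0.2·h(Idle) + 0.08·0
h(Idle) = 0.24·h(Throttled) + 0.16·1 + 0.24·h(Overloaded) + 0.24·h(Idle) + 0.12·0
Solving: h(Throttled) = 0.6317, h(Overloaded) = 0.6970, h(Idle) = 0.6301.
Starting from Overloaded, the probability is 0.6970.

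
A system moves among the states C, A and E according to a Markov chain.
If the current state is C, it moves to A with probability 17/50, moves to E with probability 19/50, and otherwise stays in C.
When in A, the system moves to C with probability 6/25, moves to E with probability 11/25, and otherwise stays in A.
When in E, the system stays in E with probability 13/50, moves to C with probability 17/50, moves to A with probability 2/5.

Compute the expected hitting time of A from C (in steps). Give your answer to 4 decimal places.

Let t(s) be the expected number of steps to first reach A from state s, with t(A) = 0. Conditioning on the first step:
t(C) = 1 + 0.28·t(C) + 0.38·t(E)
t(E) = 1 + 0.34·t(C) + 0.26·t(E)
Solving: t(C) = 2.7750, t(E) = 2.6264.
Expected steps from C to A: 2.7750.

2.7750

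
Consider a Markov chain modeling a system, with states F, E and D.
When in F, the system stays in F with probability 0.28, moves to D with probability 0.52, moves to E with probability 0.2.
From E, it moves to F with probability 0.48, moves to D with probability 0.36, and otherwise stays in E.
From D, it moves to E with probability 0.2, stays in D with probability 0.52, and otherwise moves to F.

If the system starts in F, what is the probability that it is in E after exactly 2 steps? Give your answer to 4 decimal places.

Sum over the intermediate state after 1 step:
P = P(F→F)·P(F→E) + P(F→E)·P(E→E) + P(F→D)·P(D→E)
  = 0.28×0.2 + 0.2×0.16 + 0.52×0.2
  = 0.0560 + 0.0320 + 0.1040 = 0.1920

0.1920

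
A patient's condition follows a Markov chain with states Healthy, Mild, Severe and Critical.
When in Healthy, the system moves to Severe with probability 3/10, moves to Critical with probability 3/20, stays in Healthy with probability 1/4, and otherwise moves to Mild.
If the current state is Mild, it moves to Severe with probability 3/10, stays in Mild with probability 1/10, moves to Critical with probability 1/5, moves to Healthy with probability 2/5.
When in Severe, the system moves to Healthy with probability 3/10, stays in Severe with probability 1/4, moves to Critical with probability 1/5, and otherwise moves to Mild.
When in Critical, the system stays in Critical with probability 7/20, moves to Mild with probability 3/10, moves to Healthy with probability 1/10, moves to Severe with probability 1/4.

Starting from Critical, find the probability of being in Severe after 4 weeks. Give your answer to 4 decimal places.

0.2751

Propagate the distribution vector 4 weeks from Critical.
After 0 weeks: (0.0000, 0.0000, 0.0000, 1.0000)
After 1 week: (0.1000, 0.3000, 0.2500, 0.3500)
After 2 weeks: (0.2550, 0.2275, 0.2700, 0.2475)
After 3 weeks: (0.2605, 0.2410, 0.2741, 0.2244)
After 4 weeks: (0.2662, 0.2381, 0.2751, 0.2206)
P(in Severe after 4 weeks) = 0.2751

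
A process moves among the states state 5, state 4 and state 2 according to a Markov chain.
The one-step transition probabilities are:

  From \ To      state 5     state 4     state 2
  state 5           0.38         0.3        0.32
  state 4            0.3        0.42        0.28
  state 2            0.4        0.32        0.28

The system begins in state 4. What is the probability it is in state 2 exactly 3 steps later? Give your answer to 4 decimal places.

Propagate the distribution vector 3 steps from state 4.
After 0 steps: (0.0000, 1.0000, 0.0000)
After 1 step: (0.3000, 0.4200, 0.2800)
After 2 steps: (0.3520, 0.3560, 0.2920)
After 3 steps: (0.3574, 0.3486, 0.2941)
P(in state 2 after 3 steps) = 0.2941

0.2941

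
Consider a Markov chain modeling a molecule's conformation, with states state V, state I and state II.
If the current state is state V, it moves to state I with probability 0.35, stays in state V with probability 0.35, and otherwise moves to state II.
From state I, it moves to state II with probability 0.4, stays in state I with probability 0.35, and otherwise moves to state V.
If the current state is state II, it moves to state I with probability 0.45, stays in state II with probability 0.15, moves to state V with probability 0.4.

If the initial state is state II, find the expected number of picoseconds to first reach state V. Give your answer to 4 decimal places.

Let t(s) be the expected number of picoseconds to first reach state V from state s, with t(state V) = 0. Conditioning on the first picosecond:
t(state I) = 1 + 0.35·t(state I) + 0.4·t(state II)
t(state II) = 1 + 0.45·t(state I) + 0.15·t(state II)
Solving: t(state I) = 3.3557, t(state II) = 2.9530.
Expected picoseconds from state II to state V: 2.9530.

2.9530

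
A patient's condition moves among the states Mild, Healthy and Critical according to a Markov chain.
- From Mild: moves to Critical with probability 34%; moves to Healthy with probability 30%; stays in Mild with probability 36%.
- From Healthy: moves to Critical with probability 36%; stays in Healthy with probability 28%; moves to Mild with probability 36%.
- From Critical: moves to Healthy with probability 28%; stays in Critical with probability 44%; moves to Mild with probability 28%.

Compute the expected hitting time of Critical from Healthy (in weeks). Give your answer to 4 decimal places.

2.8345

Let t(s) be the expected number of weeks to first reach Critical from state s, with t(Critical) = 0. Conditioning on the first week:
t(Mild) = 1 + 0.36·t(Mild) + 0.3·t(Healthy)
t(Healthy) = 1 + 0.36·t(Mild) + 0.28·t(Healthy)
Solving: t(Mild) = 2.8912, t(Healthy) = 2.8345.
Expected weeks from Healthy to Critical: 2.8345.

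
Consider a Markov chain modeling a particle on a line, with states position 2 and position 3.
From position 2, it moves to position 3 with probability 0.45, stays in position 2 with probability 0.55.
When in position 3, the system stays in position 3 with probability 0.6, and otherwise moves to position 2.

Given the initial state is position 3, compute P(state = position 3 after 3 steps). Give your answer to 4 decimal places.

0.5310

Propagate the distribution vector 3 steps from position 3.
After 0 steps: (0.0000, 1.0000)
After 1 step: (0.4000, 0.6000)
After 2 steps: (0.4600, 0.5400)
After 3 steps: (0.4690, 0.5310)
P(in position 3 after 3 steps) = 0.5310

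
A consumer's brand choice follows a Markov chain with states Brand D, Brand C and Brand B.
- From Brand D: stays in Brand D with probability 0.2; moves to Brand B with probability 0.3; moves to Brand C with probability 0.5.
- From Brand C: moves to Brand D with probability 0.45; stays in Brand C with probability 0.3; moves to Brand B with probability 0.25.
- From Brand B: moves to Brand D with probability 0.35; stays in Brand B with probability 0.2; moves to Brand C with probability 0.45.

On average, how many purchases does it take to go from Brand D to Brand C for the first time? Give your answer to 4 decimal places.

Let t(s) be the expected number of purchases to first reach Brand C from state s, with t(Brand C) = 0. Conditioning on the first purchase:
t(Brand D) = 1 + 0.2·t(Brand D) + 0.3·t(Brand B)
t(Brand B) = 1 + 0.35·t(Brand D) + 0.2·t(Brand B)
Solving: t(Brand D) = 2.0561, t(Brand B) = 2.1495.
Expected purchases from Brand D to Brand C: 2.0561.

2.0561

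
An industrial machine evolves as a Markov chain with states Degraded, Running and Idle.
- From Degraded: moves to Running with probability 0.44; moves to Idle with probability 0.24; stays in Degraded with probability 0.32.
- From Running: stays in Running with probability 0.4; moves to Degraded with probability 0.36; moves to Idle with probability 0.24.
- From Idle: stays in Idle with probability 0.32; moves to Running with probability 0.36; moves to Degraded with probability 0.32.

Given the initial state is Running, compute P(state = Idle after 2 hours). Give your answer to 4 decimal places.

0.2592

Sum over the intermediate state after 1 hour:
P = P(Running→Degraded)·P(Degraded→Idle) + P(Running→Running)·P(Running→Idle) + P(Running→Idle)·P(Idle→Idle)
  = 0.36×0.24 + 0.4×0.24 + 0.24×0.32
  = 0.0864 + 0.0960 + 0.0768 = 0.2592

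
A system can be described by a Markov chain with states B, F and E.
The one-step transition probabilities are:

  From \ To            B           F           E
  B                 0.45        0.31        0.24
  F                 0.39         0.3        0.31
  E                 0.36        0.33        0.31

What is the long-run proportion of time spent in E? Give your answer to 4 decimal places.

0.2816

Let the stationary distribution be π with π = πP and π_1 + π_2 + π_3 = 1.
π_1 = 0.45·π_1 + 0.39·π_2 + 0.36·π_3
π_2 = 0.31·π_1 + 0.3·π_2 + 0.33·π_3
Solving with the normalization constraint gives π = (0.4059, 0.3125, 0.2816).
So the stationary probability of E is 0.2816.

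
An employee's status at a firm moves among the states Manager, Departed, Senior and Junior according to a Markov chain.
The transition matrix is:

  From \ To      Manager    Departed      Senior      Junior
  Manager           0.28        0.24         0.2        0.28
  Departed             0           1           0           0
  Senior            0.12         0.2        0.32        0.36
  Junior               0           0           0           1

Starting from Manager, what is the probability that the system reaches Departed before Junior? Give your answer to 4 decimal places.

0.4364

Let h(s) be the probability of absorption at Departed starting from transient state s. Then h(Departed) = 1 and h(Junior) = 0. By first-step analysis:
h(Manager) = 0.28·h(Manager) + 0.24·1 + 0.2·h(Senior) + 0.28·0
h(Senior) = 0.12·h(Manager) + 0.2·1 + 0.32·h(Senior) + 0.36·0
Solving: h(Manager) = 0.4364, h(Senior) = 0.3711.
Starting from Manager, the probability is 0.4364.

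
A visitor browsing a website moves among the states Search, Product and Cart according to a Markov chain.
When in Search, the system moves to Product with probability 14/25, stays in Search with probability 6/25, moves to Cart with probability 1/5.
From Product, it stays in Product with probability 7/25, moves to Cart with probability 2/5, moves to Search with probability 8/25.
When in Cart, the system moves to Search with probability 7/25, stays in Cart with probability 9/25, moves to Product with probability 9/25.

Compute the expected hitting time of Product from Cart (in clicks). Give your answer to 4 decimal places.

Let t(s) be the expected number of clicks to first reach Product from state s, with t(Product) = 0. Conditioning on the first click:
t(Search) = 1 + 0.24·t(Search) + 0.2·t(Cart)
t(Cart) = 1 + 0.28·t(Search) + 0.36·t(Cart)
Solving: t(Search) = 1.9517, t(Cart) = 2.4164.
Expected clicks from Cart to Product: 2.4164.

2.4164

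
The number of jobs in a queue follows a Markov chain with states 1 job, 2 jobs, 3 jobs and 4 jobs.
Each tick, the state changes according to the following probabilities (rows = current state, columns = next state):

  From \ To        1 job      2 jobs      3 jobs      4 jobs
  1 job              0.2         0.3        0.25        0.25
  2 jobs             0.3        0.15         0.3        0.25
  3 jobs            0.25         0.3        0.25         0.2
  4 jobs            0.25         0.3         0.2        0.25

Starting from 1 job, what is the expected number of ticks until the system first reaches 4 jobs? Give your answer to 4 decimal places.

Let t(s) be the expected number of ticks to first reach 4 jobs from state s, with t(4 jobs) = 0. Conditioning on the first tick:
t(1 job) = 1 + 0.2·t(1 job) + 0.3·t(2 jobs) + 0.25·t(3 jobs)
t(2 jobs) = 1 + 0.3·t(1 job) + 0.15·t(2 jobs) + 0.3·t(3 jobs)
t(3 jobs) = 1 + 0.25·t(1 job) + 0.3·t(2 jobs) + 0.25·t(3 jobs)
Solving: t(1 job) = 4.2221, t(2 jobs) = 4.2313, t(3 jobs) = 4.4332.
Expected ticks from 1 job to 4 jobs: 4.2221.

4.2221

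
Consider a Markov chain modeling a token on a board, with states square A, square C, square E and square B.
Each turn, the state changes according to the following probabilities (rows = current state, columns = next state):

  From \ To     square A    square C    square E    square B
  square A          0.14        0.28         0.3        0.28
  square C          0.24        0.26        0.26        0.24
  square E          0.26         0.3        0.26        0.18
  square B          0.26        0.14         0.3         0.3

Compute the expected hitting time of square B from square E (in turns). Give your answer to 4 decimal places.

Let t(s) be the expected number of turns to first reach square B from state s, with t(square B) = 0. Conditioning on the first turn:
t(square A) = 1 + 0.14·t(square A) + 0.28·t(square C) + 0.3·t(square E)
t(square C) = 1 + 0.24·t(square A) + 0.26·t(square C) + 0.26·t(square E)
t(square E) = 1 + 0.26·t(square A) + 0.3·t(square C) + 0.26·t(square E)
Solving: t(square A) = 4.1488, t(square C) = 4.2958, t(square E) = 4.5506.
Expected turns from square E to square B: 4.5506.

4.5506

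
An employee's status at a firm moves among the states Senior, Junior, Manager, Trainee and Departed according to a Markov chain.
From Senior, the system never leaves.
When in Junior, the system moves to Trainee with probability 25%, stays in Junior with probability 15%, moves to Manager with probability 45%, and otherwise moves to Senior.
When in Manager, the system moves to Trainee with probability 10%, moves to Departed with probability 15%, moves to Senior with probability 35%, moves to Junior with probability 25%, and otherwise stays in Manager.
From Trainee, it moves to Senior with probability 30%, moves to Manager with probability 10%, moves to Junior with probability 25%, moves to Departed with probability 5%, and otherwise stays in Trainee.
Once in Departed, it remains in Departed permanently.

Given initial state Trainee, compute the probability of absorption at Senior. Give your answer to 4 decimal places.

Let h(s) be the probability of absorption at Senior starting from transient state s. Then h(Senior) = 1 and h(Departed) = 0. By first-step analysis:
h(Junior) = 0.15·1 + 0.15·h(Junior) + 0.45·h(Manager) + 0.25·h(Trainee)
h(Manager) = 0.35·1 + 0.25·h(Junior) + 0.15·h(Manager) + 0.1·h(Trainee) + 0.15·0
h(Trainee) = 0.3·1 + 0.25·h(Junior) + 0.1·h(Manager) + 0.3·h(Trainee) + 0.05·0
Solving: h(Junior) = 0.8164, h(Manager) = 0.7492, h(Trainee) = 0.8272.
Starting from Trainee, the probability is 0.8272.

0.8272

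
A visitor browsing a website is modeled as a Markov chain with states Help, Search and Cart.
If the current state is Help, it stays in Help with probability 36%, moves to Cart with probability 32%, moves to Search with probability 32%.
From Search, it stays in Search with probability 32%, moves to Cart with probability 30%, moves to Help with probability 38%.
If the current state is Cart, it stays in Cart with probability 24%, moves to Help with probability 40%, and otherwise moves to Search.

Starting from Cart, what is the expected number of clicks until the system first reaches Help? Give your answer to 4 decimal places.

Let t(s) be the expected number of clicks to first reach Help from state s, with t(Help) = 0. Conditioning on the first click:
t(Search) = 1 + 0.32·t(Search) + 0.3·t(Cart)
t(Cart) = 1 + 0.36·t(Search) + 0.24·t(Cart)
Solving: t(Search) = 2.5930, t(Cart) = 2.5440.
Expected clicks from Cart to Help: 2.5440.

2.5440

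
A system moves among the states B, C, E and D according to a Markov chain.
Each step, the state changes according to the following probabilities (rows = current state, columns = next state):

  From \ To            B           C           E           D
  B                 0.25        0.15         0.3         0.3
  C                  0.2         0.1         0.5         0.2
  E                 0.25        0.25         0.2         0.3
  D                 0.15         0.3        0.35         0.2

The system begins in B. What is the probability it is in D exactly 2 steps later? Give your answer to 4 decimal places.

Propagate the distribution vector 2 steps from B.
After 0 steps: (1.0000, 0.0000, 0.0000, 0.0000)
After 1 step: (0.2500, 0.1500, 0.3000, 0.3000)
After 2 steps: (0.2125, 0.2175, 0.3150, 0.2550)
P(in D after 2 steps) = 0.2550

0.2550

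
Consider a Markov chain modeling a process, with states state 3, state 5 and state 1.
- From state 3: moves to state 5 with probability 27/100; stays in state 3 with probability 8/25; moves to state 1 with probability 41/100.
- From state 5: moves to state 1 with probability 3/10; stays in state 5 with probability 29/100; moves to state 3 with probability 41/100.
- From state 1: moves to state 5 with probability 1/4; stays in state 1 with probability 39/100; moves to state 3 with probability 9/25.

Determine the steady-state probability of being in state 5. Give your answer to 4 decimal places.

Let the stationary distribution be π with π = πP and π_1 + π_2 + π_3 = 1.
π_1 = 0.32·π_1 + 0.41·π_2 + 0.36·π_3
π_2 = 0.27·π_1 + 0.29·π_2 + 0.25·π_3
Solving with the normalization constraint gives π = (0.3590, 0.2679, 0.3731).
So the stationary probability of state 5 is 0.2679.

0.2679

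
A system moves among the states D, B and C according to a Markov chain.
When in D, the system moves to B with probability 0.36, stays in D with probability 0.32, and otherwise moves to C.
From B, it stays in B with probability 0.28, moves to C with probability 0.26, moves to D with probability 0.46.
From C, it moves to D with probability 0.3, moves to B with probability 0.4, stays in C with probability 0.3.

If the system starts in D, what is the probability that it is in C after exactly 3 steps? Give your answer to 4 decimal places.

Propagate the distribution vector 3 steps from D.
After 0 steps: (1.0000, 0.0000, 0.0000)
After 1 step: (0.3200, 0.3600, 0.3200)
After 2 steps: (0.3640, 0.3440, 0.2920)
After 3 steps: (0.3623, 0.3442, 0.2935)
P(in C after 3 steps) = 0.2935

0.2935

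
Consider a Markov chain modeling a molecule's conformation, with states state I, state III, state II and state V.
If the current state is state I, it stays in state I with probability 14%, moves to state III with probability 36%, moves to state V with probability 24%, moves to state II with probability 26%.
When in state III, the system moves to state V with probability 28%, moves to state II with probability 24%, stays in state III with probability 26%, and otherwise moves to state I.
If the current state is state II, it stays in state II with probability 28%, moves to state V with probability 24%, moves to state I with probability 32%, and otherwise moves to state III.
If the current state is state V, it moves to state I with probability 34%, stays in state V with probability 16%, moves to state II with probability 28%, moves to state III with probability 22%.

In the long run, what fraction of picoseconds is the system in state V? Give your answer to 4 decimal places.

Let the stationary distribution be π with π = πP and π_1 + π_2 + π_3 + π_4 = 1.
π_1 = 0.14·π_1 + 0.22·π_2 + 0.32·π_3 + 0.34·π_4
π_2 = 0.36·π_1 + 0.26·π_2 + 0.16·π_3 + 0.22·π_4
π_3 = 0.26·π_1 + 0.24·π_2 + 0.28·π_3 + 0.28·π_4
Solving with the normalization constraint gives π = (0.2540, 0.2496, 0.2649, 0.2315).
So the stationary probability of state V is 0.2315.

0.2315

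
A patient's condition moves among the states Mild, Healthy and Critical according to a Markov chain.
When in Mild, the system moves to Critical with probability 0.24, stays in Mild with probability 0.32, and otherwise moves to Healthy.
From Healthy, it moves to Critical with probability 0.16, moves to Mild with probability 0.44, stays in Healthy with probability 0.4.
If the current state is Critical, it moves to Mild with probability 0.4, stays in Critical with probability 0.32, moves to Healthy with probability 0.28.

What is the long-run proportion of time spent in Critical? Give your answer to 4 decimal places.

0.2271

Let the stationary distribution be π with π = πP and π_1 + π_2 + π_3 = 1.
π_1 = 0.32·π_1 + 0.44·π_2 + 0.4·π_3
π_2 = 0.44·π_1 + 0.4·π_2 + 0.28·π_3
Solving with the normalization constraint gives π = (0.3847, 0.3881, 0.2271).
So the stationary probability of Critical is 0.2271.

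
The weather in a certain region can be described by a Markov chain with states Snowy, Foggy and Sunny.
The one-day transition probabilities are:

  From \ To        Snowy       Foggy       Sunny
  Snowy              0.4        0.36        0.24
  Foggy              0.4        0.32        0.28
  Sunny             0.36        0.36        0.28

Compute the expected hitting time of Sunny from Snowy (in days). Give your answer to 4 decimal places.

Let t(s) be the expected number of days to first reach Sunny from state s, with t(Sunny) = 0. Conditioning on the first day:
t(Snowy) = 1 + 0.4·t(Snowy) + 0.36·t(Foggy)
t(Foggy) = 1 + 0.4·t(Snowy) + 0.32·t(Foggy)
Solving: t(Snowy) = 3.9394, t(Foggy) = 3.7879.
Expected days from Snowy to Sunny: 3.9394.

3.9394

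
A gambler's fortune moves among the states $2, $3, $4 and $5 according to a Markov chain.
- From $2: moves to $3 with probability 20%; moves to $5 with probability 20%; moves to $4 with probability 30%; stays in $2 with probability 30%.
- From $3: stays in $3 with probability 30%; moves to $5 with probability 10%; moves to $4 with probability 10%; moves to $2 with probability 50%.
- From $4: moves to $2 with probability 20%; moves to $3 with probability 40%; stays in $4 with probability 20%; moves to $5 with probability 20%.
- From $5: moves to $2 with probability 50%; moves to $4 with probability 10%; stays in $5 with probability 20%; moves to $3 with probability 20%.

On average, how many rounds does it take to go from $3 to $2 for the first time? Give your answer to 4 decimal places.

2.1429

Let t(s) be the expected number of rounds to first reach $2 from state s, with t($2) = 0. Conditioning on the first round:
t($3) = 1 + 0.3·t($3) + 0.1·t($4) + 0.1·t($5)
t($4) = 1 + 0.4·t($3) + 0.2·t($4) + 0.2·t($5)
t($5) = 1 + 0.2·t($3) + 0.1·t($4) + 0.2·t($5)
Solving: t($3) = 2.1429, t($4) = 2.8571, t($5) = 2.1429.
Expected rounds from $3 to $2: 2.1429.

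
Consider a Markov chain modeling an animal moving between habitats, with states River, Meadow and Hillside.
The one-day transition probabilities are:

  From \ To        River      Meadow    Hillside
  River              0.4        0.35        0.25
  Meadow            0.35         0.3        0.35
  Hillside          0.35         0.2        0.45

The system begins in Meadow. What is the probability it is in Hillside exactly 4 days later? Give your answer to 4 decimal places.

Propagate the distribution vector 4 days from Meadow.
After 0 days: (0.0000, 1.0000, 0.0000)
After 1 day: (0.3500, 0.3000, 0.3500)
After 2 days: (0.3675, 0.2825, 0.3500)
After 3 days: (0.3684, 0.2834, 0.3483)
After 4 days: (0.3684, 0.2836, 0.3480)
P(in Hillside after 4 days) = 0.3480

0.3480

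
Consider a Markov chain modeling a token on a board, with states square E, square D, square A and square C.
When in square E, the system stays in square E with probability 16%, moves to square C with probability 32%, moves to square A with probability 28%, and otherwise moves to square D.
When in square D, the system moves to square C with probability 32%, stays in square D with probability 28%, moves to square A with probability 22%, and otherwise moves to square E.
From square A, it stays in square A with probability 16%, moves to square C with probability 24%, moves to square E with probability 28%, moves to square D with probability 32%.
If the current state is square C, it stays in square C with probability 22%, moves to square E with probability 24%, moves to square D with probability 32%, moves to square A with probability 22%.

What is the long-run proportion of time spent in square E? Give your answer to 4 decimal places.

Let the stationary distribution be π with π = πP and π_1 + π_2 + π_3 + π_4 = 1.
π_1 = 0.16·π_1 + 0.18·π_2 + 0.28·π_3 + 0.24·π_4
π_2 = 0.24·π_1 + 0.28·π_2 + 0.32·π_3 + 0.32·π_4
π_3 = 0.28·π_1 + 0.22·π_2 + 0.16·π_3 + 0.22·π_4
Solving with the normalization constraint gives π = (0.2142, 0.2912, 0.2197, 0.2749).
So the stationary probability of square E is 0.2142.

0.2142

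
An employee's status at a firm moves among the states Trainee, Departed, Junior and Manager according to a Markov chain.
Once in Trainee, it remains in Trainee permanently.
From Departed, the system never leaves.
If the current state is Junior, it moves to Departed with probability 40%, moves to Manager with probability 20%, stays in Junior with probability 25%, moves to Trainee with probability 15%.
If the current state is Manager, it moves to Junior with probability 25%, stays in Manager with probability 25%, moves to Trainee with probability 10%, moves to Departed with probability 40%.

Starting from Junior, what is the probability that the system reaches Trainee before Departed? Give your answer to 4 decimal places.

Let h(s) be the probability of absorption at Trainee starting from transient state s. Then h(Trainee) = 1 and h(Departed) = 0. By first-step analysis:
h(Junior) = 0.15·1 + 0.4·0 + 0.25·h(Junior) + 0.2·h(Manager)
h(Manager) = 0.1·1 + 0.4·0 + 0.25·h(Junior) + 0.25·h(Manager)
Solving: h(Junior) = 0.2585, h(Manager) = 0.2195.
Starting from Junior, the probability is 0.2585.

0.2585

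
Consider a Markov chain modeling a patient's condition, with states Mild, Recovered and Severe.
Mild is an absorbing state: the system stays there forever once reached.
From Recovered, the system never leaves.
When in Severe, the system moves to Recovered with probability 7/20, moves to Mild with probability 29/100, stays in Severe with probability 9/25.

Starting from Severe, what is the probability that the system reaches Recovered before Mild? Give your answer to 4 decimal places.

0.5469

Let h(s) be the probability of absorption at Recovered starting from transient state s. Then h(Recovered) = 1 and h(Mild) = 0. By first-step analysis:
h(Severe) = 0.29·0 + 0.35·1 + 0.36·h(Severe)
Solving: h(Severe) = 0.5469.
Starting from Severe, the probability is 0.5469.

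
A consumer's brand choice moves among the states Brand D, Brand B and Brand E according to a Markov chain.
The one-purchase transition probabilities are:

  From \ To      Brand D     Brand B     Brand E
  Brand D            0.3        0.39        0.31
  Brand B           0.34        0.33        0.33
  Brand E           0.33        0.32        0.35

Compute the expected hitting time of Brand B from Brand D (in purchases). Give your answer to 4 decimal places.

2.7219

Let t(s) be the expected number of purchases to first reach Brand B from state s, with t(Brand B) = 0. Conditioning on the first purchase:
t(Brand D) = 1 + 0.3·t(Brand D) + 0.31·t(Brand E)
t(Brand E) = 1 + 0.33·t(Brand D) + 0.35·t(Brand E)
Solving: t(Brand D) = 2.7219, t(Brand E) = 2.9203.
Expected purchases from Brand D to Brand B: 2.7219.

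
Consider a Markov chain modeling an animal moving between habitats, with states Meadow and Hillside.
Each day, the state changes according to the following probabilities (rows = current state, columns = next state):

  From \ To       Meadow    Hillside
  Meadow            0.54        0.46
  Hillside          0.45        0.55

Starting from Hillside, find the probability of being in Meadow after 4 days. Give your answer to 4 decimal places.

0.4945

Propagate the distribution vector 4 days from Hillside.
After 0 days: (0.0000, 1.0000)
After 1 day: (0.4500, 0.5500)
After 2 days: (0.4905, 0.5095)
After 3 days: (0.4941, 0.5059)
After 4 days: (0.4945, 0.5055)
P(in Meadow after 4 days) = 0.4945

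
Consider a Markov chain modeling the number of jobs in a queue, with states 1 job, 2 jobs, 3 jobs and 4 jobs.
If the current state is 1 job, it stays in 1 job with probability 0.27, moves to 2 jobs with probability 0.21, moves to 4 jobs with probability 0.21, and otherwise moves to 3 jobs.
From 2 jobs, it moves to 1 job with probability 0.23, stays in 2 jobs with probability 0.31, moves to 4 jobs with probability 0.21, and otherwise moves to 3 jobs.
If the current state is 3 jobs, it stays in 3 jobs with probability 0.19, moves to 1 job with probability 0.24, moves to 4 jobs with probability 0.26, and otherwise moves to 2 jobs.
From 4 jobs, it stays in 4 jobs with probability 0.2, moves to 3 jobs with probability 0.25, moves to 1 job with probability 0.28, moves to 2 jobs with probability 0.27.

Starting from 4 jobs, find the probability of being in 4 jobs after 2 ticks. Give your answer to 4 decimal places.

Propagate the distribution vector 2 ticks from 4 jobs.
After 0 ticks: (0.0000, 0.0000, 0.0000, 1.0000)
After 1 tick: (0.2800, 0.2700, 0.2500, 0.2000)
After 2 ticks: (0.2537, 0.2740, 0.2518, 0.2205)
P(in 4 jobs after 2 ticks) = 0.2205

0.2205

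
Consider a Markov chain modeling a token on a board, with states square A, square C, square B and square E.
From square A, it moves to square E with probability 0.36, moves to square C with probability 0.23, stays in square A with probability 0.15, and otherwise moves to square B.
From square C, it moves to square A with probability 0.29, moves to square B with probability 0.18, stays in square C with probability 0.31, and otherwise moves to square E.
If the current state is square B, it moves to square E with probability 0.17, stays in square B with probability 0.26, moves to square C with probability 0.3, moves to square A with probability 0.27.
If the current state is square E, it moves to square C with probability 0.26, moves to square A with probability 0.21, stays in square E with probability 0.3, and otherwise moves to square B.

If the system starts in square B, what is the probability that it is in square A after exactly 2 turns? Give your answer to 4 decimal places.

Propagate the distribution vector 2 turns from square B.
After 0 turns: (0.0000, 0.0000, 1.0000, 0.0000)
After 1 turn: (0.2700, 0.3000, 0.2600, 0.1700)
After 2 turns: (0.2334, 0.2773, 0.2309, 0.2584)
P(in square A after 2 turns) = 0.2334

0.2334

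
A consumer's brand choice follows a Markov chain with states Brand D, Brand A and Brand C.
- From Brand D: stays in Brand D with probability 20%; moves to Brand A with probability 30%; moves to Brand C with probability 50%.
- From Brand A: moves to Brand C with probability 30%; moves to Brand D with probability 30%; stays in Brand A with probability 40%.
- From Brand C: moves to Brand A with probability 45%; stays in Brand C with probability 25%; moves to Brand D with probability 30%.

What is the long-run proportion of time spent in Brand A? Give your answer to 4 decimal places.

Let the stationary distribution be π with π = πP and π_1 + π_2 + π_3 = 1.
π_1 = 0.2·π_1 + 0.3·π_2 + 0.3·π_3
π_2 = 0.3·π_1 + 0.4·π_2 + 0.45·π_3
Solving with the normalization constraint gives π = (0.2727, 0.3896, 0.3377).
So the stationary probability of Brand A is 0.3896.

0.3896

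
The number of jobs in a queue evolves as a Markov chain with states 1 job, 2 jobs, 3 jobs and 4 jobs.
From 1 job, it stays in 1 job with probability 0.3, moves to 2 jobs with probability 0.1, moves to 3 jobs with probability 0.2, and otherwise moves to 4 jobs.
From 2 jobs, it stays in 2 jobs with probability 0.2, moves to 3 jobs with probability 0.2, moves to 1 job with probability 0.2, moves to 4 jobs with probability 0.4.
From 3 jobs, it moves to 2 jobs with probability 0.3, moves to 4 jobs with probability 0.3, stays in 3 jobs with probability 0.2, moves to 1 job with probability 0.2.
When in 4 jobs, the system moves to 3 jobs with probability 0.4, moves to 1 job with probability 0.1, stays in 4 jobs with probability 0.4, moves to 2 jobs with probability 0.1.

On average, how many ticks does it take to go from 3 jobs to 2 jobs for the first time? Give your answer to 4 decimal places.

5.1899

Let t(s) be the expected number of ticks to first reach 2 jobs from state s, with t(2 jobs) = 0. Conditioning on the first tick:
t(1 job) = 1 + 0.3·t(1 job) + 0.2·t(3 jobs) + 0.4·t(4 jobs)
t(3 jobs) = 1 + 0.2·t(1 job) + 0.2·t(3 jobs) + 0.3·t(4 jobs)
t(4 jobs) = 1 + 0.1·t(1 job) + 0.4·t(3 jobs) + 0.4·t(4 jobs)
Solving: t(1 job) = 6.4557, t(3 jobs) = 5.1899, t(4 jobs) = 6.2025.
Expected ticks from 3 jobs to 2 jobs: 5.1899.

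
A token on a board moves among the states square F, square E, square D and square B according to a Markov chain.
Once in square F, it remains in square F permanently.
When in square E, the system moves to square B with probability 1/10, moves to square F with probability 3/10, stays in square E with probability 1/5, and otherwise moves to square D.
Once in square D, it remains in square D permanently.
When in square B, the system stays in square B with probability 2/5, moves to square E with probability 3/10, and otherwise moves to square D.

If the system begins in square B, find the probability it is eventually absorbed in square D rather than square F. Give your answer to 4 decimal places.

Let h(s) be the probability of absorption at square D starting from transient state s. Then h(square D) = 1 and h(square F) = 0. By first-step analysis:
h(square E) = 0.3·0 + 0.2·h(square E) + 0.4·1 + 0.1·h(square B)
h(square B) = 0.3·h(square E) + 0.3·1 + 0.4·h(square B)
Solving: h(square E) = 0.6000, h(square B) = 0.8000.
Starting from square B, the probability is 0.8000.

0.8000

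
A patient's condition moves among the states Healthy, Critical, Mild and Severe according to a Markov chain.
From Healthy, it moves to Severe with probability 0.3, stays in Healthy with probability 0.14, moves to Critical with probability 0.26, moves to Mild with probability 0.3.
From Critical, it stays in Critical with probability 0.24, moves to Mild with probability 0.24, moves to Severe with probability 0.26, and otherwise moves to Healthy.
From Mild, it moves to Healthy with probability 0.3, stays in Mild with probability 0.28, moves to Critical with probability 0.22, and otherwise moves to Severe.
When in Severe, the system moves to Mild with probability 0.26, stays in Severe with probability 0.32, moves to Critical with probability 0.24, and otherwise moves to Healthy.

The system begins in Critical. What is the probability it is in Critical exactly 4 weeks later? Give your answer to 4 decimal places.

Propagate the distribution vector 4 weeks from Critical.
After 0 weeks: (0.0000, 1.0000, 0.0000, 0.0000)
After 1 week: (0.2600, 0.2400, 0.2400, 0.2600)
After 2 weeks: (0.2176, 0.2404, 0.2704, 0.2716)
After 3 weeks: (0.2230, 0.2389, 0.2693, 0.2688)
After 4 weeks: (0.2225, 0.2391, 0.2695, 0.2689)
P(in Critical after 4 weeks) = 0.2391

0.2391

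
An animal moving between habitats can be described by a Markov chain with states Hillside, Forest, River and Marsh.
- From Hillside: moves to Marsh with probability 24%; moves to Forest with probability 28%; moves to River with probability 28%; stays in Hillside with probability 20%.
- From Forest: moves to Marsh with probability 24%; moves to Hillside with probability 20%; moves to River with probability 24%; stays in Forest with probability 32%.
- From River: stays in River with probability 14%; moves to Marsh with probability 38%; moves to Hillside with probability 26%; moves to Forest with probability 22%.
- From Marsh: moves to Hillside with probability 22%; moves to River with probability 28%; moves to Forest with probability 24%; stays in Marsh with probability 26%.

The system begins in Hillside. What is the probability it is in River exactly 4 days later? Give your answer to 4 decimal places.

0.2362

Propagate the distribution vector 4 days from Hillside.
After 0 days: (1.0000, 0.0000, 0.0000, 0.0000)
After 1 day: (0.2000, 0.2800, 0.2800, 0.2400)
After 2 days: (0.2216, 0.2648, 0.2296, 0.2840)
After 3 days: (0.2195, 0.2655, 0.2373, 0.2778)
After 4 days: (0.2198, 0.2653, 0.2362, 0.2788)
P(in River after 4 days) = 0.2362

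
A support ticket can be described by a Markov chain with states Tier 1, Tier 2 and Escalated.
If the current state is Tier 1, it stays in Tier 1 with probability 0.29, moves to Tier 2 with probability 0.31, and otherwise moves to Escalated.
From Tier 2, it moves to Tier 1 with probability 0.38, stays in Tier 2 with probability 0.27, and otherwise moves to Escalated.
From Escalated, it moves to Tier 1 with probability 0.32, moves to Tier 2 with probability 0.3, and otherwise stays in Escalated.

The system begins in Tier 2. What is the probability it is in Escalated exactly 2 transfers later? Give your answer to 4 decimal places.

Sum over the intermediate state after 1 transfer:
P = P(Tier 2→Tier 1)·P(Tier 1→Escalated) + P(Tier 2→Tier 2)·P(Tier 2→Escalated) + P(Tier 2→Escalated)·P(Escalated→Escalated)
  = 0.38×0.4 + 0.27×0.35 + 0.35×0.38
  = 0.1520 + 0.0945 + 0.1330 = 0.3795

0.3795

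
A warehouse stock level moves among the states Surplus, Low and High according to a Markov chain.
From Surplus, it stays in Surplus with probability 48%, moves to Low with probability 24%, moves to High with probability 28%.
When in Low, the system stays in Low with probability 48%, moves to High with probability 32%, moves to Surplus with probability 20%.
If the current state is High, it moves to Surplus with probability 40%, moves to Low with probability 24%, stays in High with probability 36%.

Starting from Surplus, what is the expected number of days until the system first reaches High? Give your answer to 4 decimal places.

3.4173

Let t(s) be the expected number of days to first reach High from state s, with t(High) = 0. Conditioning on the first day:
t(Surplus) = 1 + 0.48·t(Surplus) + 0.24·t(Low)
t(Low) = 1 + 0.2·t(Surplus) + 0.48·t(Low)
Solving: t(Surplus) = 3.4173, t(Low) = 3.2374.
Expected days from Surplus to High: 3.4173.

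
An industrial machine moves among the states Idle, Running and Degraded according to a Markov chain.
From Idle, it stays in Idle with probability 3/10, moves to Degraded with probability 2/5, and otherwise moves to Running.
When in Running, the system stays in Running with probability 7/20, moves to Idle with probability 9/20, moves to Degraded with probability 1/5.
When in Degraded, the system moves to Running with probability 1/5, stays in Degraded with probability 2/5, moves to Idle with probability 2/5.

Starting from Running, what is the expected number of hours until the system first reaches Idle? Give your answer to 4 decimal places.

Let t(s) be the expected number of hours to first reach Idle from state s, with t(Idle) = 0. Conditioning on the first hour:
t(Running) = 1 + 0.35·t(Running) + 0.2·t(Degraded)
t(Degraded) = 1 + 0.2·t(Running) + 0.4·t(Degraded)
Solving: t(Running) = 2.2857, t(Degraded) = 2.4286.
Expected hours from Running to Idle: 2.2857.

2.2857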